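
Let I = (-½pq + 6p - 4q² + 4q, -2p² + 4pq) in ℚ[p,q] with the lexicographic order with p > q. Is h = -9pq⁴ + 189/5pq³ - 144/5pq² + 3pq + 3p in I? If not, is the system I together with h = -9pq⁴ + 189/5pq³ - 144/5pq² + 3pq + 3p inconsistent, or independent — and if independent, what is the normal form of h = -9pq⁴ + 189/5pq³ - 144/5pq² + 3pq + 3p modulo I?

-9pq⁴ + 189/5pq³ - 144/5pq² + 3pq + 3p is independent of I; its normal form modulo I is 65/22q³ - 21/22q² - 2q.

First compute the reduced Gröbner basis of I by Buchberger's algorithm.
f_1 = -½pq + 6p - 4q² + 4q, LT = pq.
f_2 = -2p² + 4pq, LT = p².

S(f_1,f_2): lcm = p²q. S = -12p² + 10pq² - 8pq.
  leading term p²: subtract (6)·f_2 from -12p² + 10pq² - 8pq → 10pq² - 32pq
  leading term pq²: subtract (-20q)·f_1 from 10pq² - 32pq → 88pq - 80q³ + 80q²
  leading term pq: subtract (-176)·f_1 from 88pq - 80q³ + 80q² → 1056p - 80q³ - 624q² + 704q
  leading term p: no divisor's leading term divides it; move 1056p to the remainder.
  leading term q³: no divisor's leading term divides it; move -80q³ to the remainder.
  leading term q²: no divisor's leading term divides it; move -624q² to the remainder.
  leading term q: no divisor's leading term divides it; move 704q to the remainder.
  remainder 1056p - 80q³ - 624q² + 704q ≠ 0; add k_3 = 1056p - 80q³ - 624q² + 704q to the basis.

S(f_1,k_3): lcm = pq. S = -12p + 5/66q⁴ + 13/22q³ + 22/3q² - 8q.
  leading term p: subtract (-1/88)·k_3 from -12p + 5/66q⁴ + 13/22q³ + 22/3q² - 8q → 5/66q⁴ - 7/22q³ + 8/33q²
  leading term q⁴: no divisor's leading term divides it; move 5/66q⁴ to the remainder.
  leading term q³: no divisor's leading term divides it; move -7/22q³ to the remainder.
  leading term q²: no divisor's leading term divides it; move 8/33q² to the remainder.
  remainder 5/66q⁴ - 7/22q³ + 8/33q² ≠ 0; add k_4 = 5/66q⁴ - 7/22q³ + 8/33q² to the basis.

The other S-polynomials (S(f_2,k_3), S(f_1,k_4), S(f_2,k_4), S(k_3,k_4)) all reduce to 0 modulo the current basis, so we have a Gröbner basis.
Inter-reduce: drop elements whose leading term is divisible by another's, tail-reduce, and make monic.
Reduced Gröbner basis: {p - 5/66q³ - 13/22q² + ⅔q, q⁴ - 21/5q³ + 16/5q²}.
Label its elements g_1 = p - 5/66q³ - 13/22q² + ⅔q, g_2 = q⁴ - 21/5q³ + 16/5q².

Reduce h = -9pq⁴ + 189/5pq³ - 144/5pq² + 3pq + 3p modulo G:
  leading term pq⁴: subtract (-9q⁴)·g_1 from -9pq⁴ + 189/5pq³ - 144/5pq² + 3pq + 3p → 189/5pq³ - 144/5pq² + 3pq + 3p - 15/22q⁷ - 117/22q⁶ + 6q⁵
  leading term pq³: subtract (189/5q³)·g_1 from 189/5pq³ - 144/5pq² + 3pq + 3p - 15/22q⁷ - 117/22q⁶ + 6q⁵ → -144/5pq² + 3pq + 3p - 15/22q⁷ - 27/11q⁶ + 3117/110q⁵ - 126/5q⁴
  leading term pq²: subtract (-144/5q²)·g_1 from -144/5pq² + 3pq + 3p - 15/22q⁷ - 27/11q⁶ + 3117/110q⁵ - 126/5q⁴ → 3pq + 3p - 15/22q⁷ - 27/11q⁶ + 2877/110q⁵ - 2322/55q⁴ + 96/5q³
  leading term pq: subtract (3q)·g_1 from 3pq + 3p - 15/22q⁷ - 27/11q⁶ + 2877/110q⁵ - 2322/55q⁴ + 96/5q³ → 3p - 15/22q⁷ - 27/11q⁶ + 2877/110q⁵ - 4619/110q⁴ + 2307/110q³ - 2q²
  leading term p: subtract (3)·g_1 from 3p - 15/22q⁷ - 27/11q⁶ + 2877/110q⁵ - 4619/110q⁴ + 2307/110q³ - 2q² → -15/22q⁷ - 27/11q⁶ + 2877/110q⁵ - 4619/110q⁴ + 106/5q³ - 5/22q² - 2q
  leading term q⁷: subtract (-15/22q³)·g_2 from -15/22q⁷ - 27/11q⁶ + 2877/110q⁵ - 4619/110q⁴ + 106/5q³ - 5/22q² - 2q → -117/22q⁶ + 3117/110q⁵ - 4619/110q⁴ + 106/5q³ - 5/22q² - 2q
  leading term q⁶: subtract (-117/22q²)·g_2 from -117/22q⁶ + 3117/110q⁵ - 4619/110q⁴ + 106/5q³ - 5/22q² - 2q → 6q⁵ - 2747/110q⁴ + 106/5q³ - 5/22q² - 2q
  leading term q⁵: subtract (6q)·g_2 from 6q⁵ - 2747/110q⁴ + 106/5q³ - 5/22q² - 2q → 5/22q⁴ + 2q³ - 5/22q² - 2q
  leading term q⁴: subtract (5/22)·g_2 from 5/22q⁴ + 2q³ - 5/22q² - 2q → 65/22q³ - 21/22q² - 2q
  leading term q³: no divisor's leading term divides it; move 65/22q³ to the remainder.
  leading term q²: no divisor's leading term divides it; move -21/22q² to the remainder.
  leading term q: no divisor's leading term divides it; move -2q to the remainder.
  normal form = 65/22q³ - 21/22q² - 2q.
The normal form is nonzero, so h ∉ I. Since h minus its normal form lies in I, I + (h) = I + (r) where r = 65/22q³ - 21/22q² - 2q; decide whether this ideal is the whole ring.
Run Buchberger on G together with r (pairs among the g_i already reduce to 0 since G is a Gröbner basis):
g_1 = p - 5/66q³ - 13/22q² + ⅔q, LT = p.
g_2 = q⁴ - 21/5q³ + 16/5q², LT = q⁴.
r = 65/22q³ - 21/22q² - 2q, LT = q³.

S(g_2,r): lcm = q⁴. S = -252/65q³ + 252/65q².
  leading term q³: subtract (-5544/4225)·r from -252/65q³ + 252/65q² → 11088/4225q² - 11088/4225q
  leading term q²: no divisor's leading term divides it; move 11088/4225q² to the remainder.
  leading term q: no divisor's leading term divides it; move -11088/4225q to the remainder.
  remainder 11088/4225q² - 11088/4225q ≠ 0; add m_4 = 11088/4225q² - 11088/4225q to the basis.

The other S-polynomials (S(g_1,g_2), S(g_1,r), S(g_1,m_4), S(g_2,m_4), S(r,m_4)) all reduce to 0 modulo the current basis, so we have a Gröbner basis.
Inter-reduce: drop elements whose leading term is divisible by another's, tail-reduce, and make monic.
Reduced Gröbner basis: {p, q² - q}.
The reduced Gröbner basis of I + (h) is {p, q² - q} ≠ {1}, a proper ideal, so the enlarged system stays consistent: h is independent of I, with normal form 65/22q³ - 21/22q² - 2q.

Ideal membership is decidable via reduction modulo a Gröbner basis.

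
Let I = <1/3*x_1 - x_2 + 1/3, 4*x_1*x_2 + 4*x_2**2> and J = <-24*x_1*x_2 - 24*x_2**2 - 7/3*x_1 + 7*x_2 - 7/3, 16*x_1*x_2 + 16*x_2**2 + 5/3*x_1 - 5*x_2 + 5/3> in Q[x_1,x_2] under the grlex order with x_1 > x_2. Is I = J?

Yes, the ideals are equal.

Since reduced Gröbner bases are canonical representatives of ideals under a given ordering, it suffices to compute and compare them.
Buchberger on the first generating set:
f_1 = 1/3*x_1 - x_2 + 1/3, LT = x_1.
f_2 = 4*x_1*x_2 + 4*x_2**2, LT = x_1*x_2.

S(f_1,f_2): lcm = x_1*x_2. S = -4*x_2**2 + x_2.
  reduce S modulo (f_1, f_2):
  remainder -4*x_2**2 + x_2 ≠ 0; add g_3 = -4*x_2**2 + x_2 to the basis.

The other S-polynomials (S(f_1,g_3), S(f_2,g_3)) all reduce to 0 modulo the current basis, so we have a Gröbner basis.
Inter-reduce: drop elements whose leading term is divisible by another's, tail-reduce, and make monic.
Reduced Gröbner basis: {x_2**2 - 1/4*x_2, x_1 - 3*x_2 + 1}.

Buchberger on the second generating set:
h_1 = -24*x_1*x_2 - 24*x_2**2 - 7/3*x_1 + 7*x_2 - 7/3, LT = x_1*x_2.
h_2 = 16*x_1*x_2 + 16*x_2**2 + 5/3*x_1 - 5*x_2 + 5/3, LT = x_1*x_2.

S(h_1,h_2): lcm = x_1*x_2. S = -1/144*x_1 + 1/48*x_2 - 1/144.
  reduce S modulo (h_1, h_2):
  remainder -1/144*x_1 + 1/48*x_2 - 1/144 ≠ 0; add k_3 = -1/144*x_1 + 1/48*x_2 - 1/144 to the basis.

S(h_1,k_3): lcm = x_1*x_2. S = 4*x_2**2 + 7/72*x_1 - 31/24*x_2 + 7/72.
  reduce S modulo (h_1, h_2, k_3):
  remainder 4*x_2**2 - x_2 ≠ 0; add k_4 = 4*x_2**2 - x_2 to the basis.

The other S-polynomials (S(h_2,k_3), S(h_1,k_4), S(h_2,k_4), S(k_3,k_4)) all reduce to 0 modulo the current basis, so we have a Gröbner basis.
Inter-reduce: drop elements whose leading term is divisible by another's, tail-reduce, and make monic.
Reduced Gröbner basis: {x_2**2 - 1/4*x_2, x_1 - 3*x_2 + 1}.

These coincide, so the ideals are equal.
The same test decides containment: I ⊆ J iff every generator of I reduces to 0 modulo a Gröbner basis of J.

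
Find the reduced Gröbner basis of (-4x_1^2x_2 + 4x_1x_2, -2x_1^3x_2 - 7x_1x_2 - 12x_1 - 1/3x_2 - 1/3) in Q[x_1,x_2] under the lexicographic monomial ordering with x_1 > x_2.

This is the nonlinear analogue of row-reducing a linear system.

f_1 = -4x_1^2x_2 + 4x_1x_2, LT = x_1^2x_2.
f_2 = -2x_1^3x_2 - 7x_1x_2 - 12x_1 - 1/3x_2 - 1/3, LT = x_1^3x_2.

S(f_1,f_2): lcm = x_1^3x_2. S = -x_1^2x_2 - 7/2x_1x_2 - 6x_1 - 1/6x_2 - 1/6.
  leading term x_1^2x_2: subtract (1/4)·f_1 from -x_1^2x_2 - 7/2x_1x_2 - 6x_1 - 1/6x_2 - 1/6 → -9/2x_1x_2 - 6x_1 - 1/6x_2 - 1/6
  leading term x_1x_2: no divisor's leading term divides it; move -9/2x_1x_2 to the remainder.
  leading term x_1: no divisor's leading term divides it; move -6x_1 to the remainder.
  leading term x_2: no divisor's leading term divides it; move -1/6x_2 to the remainder.
  leading term 1: no divisor's leading term divides it; move -1/6 to the remainder.
  remainder -9/2x_1x_2 - 6x_1 - 1/6x_2 - 1/6 ≠ 0; add g_3 = -9/2x_1x_2 - 6x_1 - 1/6x_2 - 1/6 to the basis.

S(f_1,g_3): lcm = x_1^2x_2. S = -4/3x_1^2 - 28/27x_1x_2 - 1/27x_1.
  leading term x_1^2: no divisor's leading term divides it; move -4/3x_1^2 to the remainder.
  leading term x_1x_2: subtract (56/243)·g_3 from -28/27x_1x_2 - 1/27x_1 → 109/81x_1 + 28/729x_2 + 28/729
  leading term x_1: no divisor's leading term divides it; move 109/81x_1 to the remainder.
  leading term x_2: no divisor's leading term divides it; move 28/729x_2 to the remainder.
  leading term 1: no divisor's leading term divides it; move 28/729 to the remainder.
  remainder -4/3x_1^2 + 109/81x_1 + 28/729x_2 + 28/729 ≠ 0; add g_4 = -4/3x_1^2 + 109/81x_1 + 28/729x_2 + 28/729 to the basis.

S(f_1,g_4): lcm = x_1^2x_2. S = 1/108x_1x_2 + 7/243x_2^2 + 7/243x_2.
  leading term x_1x_2: subtract (-1/486)·g_3 from 1/108x_1x_2 + 7/243x_2^2 + 7/243x_2 → -1/81x_1 + 7/243x_2^2 + 83/2916x_2 - 1/2916
  leading term x_1: no divisor's leading term divides it; move -1/81x_1 to the remainder.
  leading term x_2^2: no divisor's leading term divides it; move 7/243x_2^2 to the remainder.
  leading term x_2: no divisor's leading term divides it; move 83/2916x_2 to the remainder.
  leading term 1: no divisor's leading term divides it; move -1/2916 to the remainder.
  remainder -1/81x_1 + 7/243x_2^2 + 83/2916x_2 - 1/2916 ≠ 0; add g_5 = -1/81x_1 + 7/243x_2^2 + 83/2916x_2 - 1/2916 to the basis.

S(f_1,g_5): lcm = x_1^2x_2. S = 7/3x_1x_2^3 + 83/36x_1x_2^2 - 37/36x_1x_2.
  leading term x_1x_2^3: subtract (-14/27x_2^2)·g_3 from 7/3x_1x_2^3 + 83/36x_1x_2^2 - 37/36x_1x_2 → -29/36x_1x_2^2 - 37/36x_1x_2 - 7/81x_2^3 - 7/81x_2^2
  leading term x_1x_2^2: subtract (29/162x_2)·g_3 from -29/36x_1x_2^2 - 37/36x_1x_2 - 7/81x_2^3 - 7/81x_2^2 → 5/108x_1x_2 - 7/81x_2^3 - 55/972x_2^2 + 29/972x_2
  leading term x_1x_2: subtract (-5/486)·g_3 from 5/108x_1x_2 - 7/81x_2^3 - 55/972x_2^2 + 29/972x_2 → -5/81x_1 - 7/81x_2^3 - 55/972x_2^2 + 41/1458x_2 - 5/2916
  leading term x_1: subtract (5)·g_5 from -5/81x_1 - 7/81x_2^3 - 55/972x_2^2 + 41/1458x_2 - 5/2916 → -7/81x_2^3 - 65/324x_2^2 - 37/324x_2
  leading term x_2^3: no divisor's leading term divides it; move -7/81x_2^3 to the remainder.
  leading term x_2^2: no divisor's leading term divides it; move -65/324x_2^2 to the remainder.
  leading term x_2: no divisor's leading term divides it; move -37/324x_2 to the remainder.
  remainder -7/81x_2^3 - 65/324x_2^2 - 37/324x_2 ≠ 0; add g_6 = -7/81x_2^3 - 65/324x_2^2 - 37/324x_2 to the basis.

The other S-polynomials (S(f_2,g_3), S(f_2,g_4), S(g_3,g_4), S(f_2,g_5), S(g_3,g_5), S(g_4,g_5), S(f_1,g_6), S(f_2,g_6), S(g_3,g_6), S(g_4,g_6), S(g_5,g_6)) all reduce to 0 modulo the current basis, so we have a Gröbner basis.
Inter-reduce: drop elements whose leading term is divisible by another's, tail-reduce, and make monic.

G = {x_1 - 7/3x_2^2 - 83/36x_2 + 1/36, x_2^3 + 65/28x_2^2 + 37/28x_2}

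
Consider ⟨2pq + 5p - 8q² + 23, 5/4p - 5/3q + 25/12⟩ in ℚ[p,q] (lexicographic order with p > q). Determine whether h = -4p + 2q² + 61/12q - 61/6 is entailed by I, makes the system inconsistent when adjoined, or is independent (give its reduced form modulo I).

Adjoining -4p + 2q² + 61/12q - 61/6 makes the ideal the whole ring: the system is inconsistent.

First compute the reduced Gröbner basis of I by Buchberger's algorithm.
f_1 = 2pq + 5p - 8q² + 23, LT = pq.
f_2 = 5/4p - 5/3q + 25/12, LT = p.

S(f_1,f_2): lcm = pq. S = 5/2p - 8/3q² - 5/3q + 23/2.
  leading term p: subtract (2)·f_2 from 5/2p - 8/3q² - 5/3q + 23/2 → -8/3q² + 5/3q + 22/3
  leading term q²: no divisor's leading term divides it; move -8/3q² to the remainder.
  leading term q: no divisor's leading term divides it; move 5/3q to the remainder.
  leading term 1: no divisor's leading term divides it; move 22/3 to the remainder.
  remainder -8/3q² + 5/3q + 22/3 ≠ 0; add k_3 = -8/3q² + 5/3q + 22/3 to the basis.

S(f_1,k_3): lcm = pq². S = 25/8pq + 11/4p - 4q³ + 23/2q.
  leading term pq: subtract (25/16)·f_1 from 25/8pq + 11/4p - 4q³ + 23/2q → -81/16p - 4q³ + 25/2q² + 23/2q - 575/16
  leading term p: subtract (-81/20)·f_2 from -81/16p - 4q³ + 25/2q² + 23/2q - 575/16 → -4q³ + 25/2q² + 19/4q - 55/2
  leading term q³: subtract (3/2q)·k_3 from -4q³ + 25/2q² + 19/4q - 55/2 → 10q² - 25/4q - 55/2
  leading term q²: subtract (-15/4)·k_3 from 10q² - 25/4q - 55/2 → 0
  remainder 0.

S(f_2,k_3): leading monomials are coprime, so the S-polynomial reduces to 0 (Buchberger's first criterion).
Every S-polynomial of the final basis reduces to 0, so we have a Gröbner basis.
Inter-reduce: drop elements whose leading term is divisible by another's, tail-reduce, and make monic.
Reduced Gröbner basis: {p - 4/3q + 5/3, q² - ⅝q - 11/4}.
Label its elements g_1 = p - 4/3q + 5/3, g_2 = q² - ⅝q - 11/4.

Reduce h = -4p + 2q² + 61/12q - 61/6 modulo G:
  leading term p: subtract (-4)·g_1 from -4p + 2q² + 61/12q - 61/6 → 2q² - ¼q - 7/2
  leading term q²: subtract (2)·g_2 from 2q² - ¼q - 7/2 → q + 2
  leading term q: no divisor's leading term divides it; move q to the remainder.
  leading term 1: no divisor's leading term divides it; move 2 to the remainder.
  normal form = q + 2.
The normal form is nonzero, so h ∉ I. Since h minus its normal form lies in I, I + (h) = I + (r) where r = q + 2; decide whether this ideal is the whole ring.
Run Buchberger on G together with r (pairs among the g_i already reduce to 0 since G is a Gröbner basis):
g_1 = p - 4/3q + 5/3, LT = p.
g_2 = q² - ⅝q - 11/4, LT = q².
r = q + 2, LT = q.

S(g_1,g_2): leading monomials are coprime, so the S-polynomial reduces to 0 (Buchberger's first criterion).
S(g_1,r): leading monomials are coprime, so the S-polynomial reduces to 0 (Buchberger's first criterion).
S(g_2,r): lcm = q². S = -21/8q - 11/4.
  leading term q: subtract (-21/8)·r from -21/8q - 11/4 → 5/2
  leading term 1: no divisor's leading term divides it; move 5/2 to the remainder.
  remainder 5/2 ≠ 0; add m_4 = 5/2 to the basis.

S(g_1,m_4): leading monomials are coprime, so the S-polynomial reduces to 0 (Buchberger's first criterion).
S(g_2,m_4): leading monomials are coprime, so the S-polynomial reduces to 0 (Buchberger's first criterion).
S(r,m_4): leading monomials are coprime, so the S-polynomial reduces to 0 (Buchberger's first criterion).
Every S-polynomial of the final basis reduces to 0, so we have a Gröbner basis.
Inter-reduce: drop elements whose leading term is divisible by another's, tail-reduce, and make monic.
Reduced Gröbner basis: {1}.
The reduced Gröbner basis of I + (h) is {1}: the ideal is the whole ring, so the enlarged system has no common solution — adjoining h is inconsistent.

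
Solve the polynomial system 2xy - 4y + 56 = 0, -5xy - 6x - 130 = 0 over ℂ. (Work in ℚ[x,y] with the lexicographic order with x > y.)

{(26/3, -21/5), (-5, 4)}

Compute a lex Gröbner basis by Buchberger's algorithm.
f_1 = 2xy - 4y + 56, LT = xy.
f_2 = -5xy - 6x - 130, LT = xy.

S(f_1,f_2): lcm = xy. S = -6/5x - 2y + 2.
  leading term x: no divisor's leading term divides it; move -6/5x to the remainder.
  leading term y: no divisor's leading term divides it; move -2y to the remainder.
  leading term 1: no divisor's leading term divides it; move 2 to the remainder.
  remainder -6/5x - 2y + 2 ≠ 0; add h_3 = -6/5x - 2y + 2 to the basis.

S(f_1,h_3): lcm = xy. S = -5/3y² - ⅓y + 28.
  leading term y²: no divisor's leading term divides it; move -5/3y² to the remainder.
  leading term y: no divisor's leading term divides it; move -⅓y to the remainder.
  leading term 1: no divisor's leading term divides it; move 28 to the remainder.
  remainder -5/3y² - ⅓y + 28 ≠ 0; add h_4 = -5/3y² - ⅓y + 28 to the basis.

The other S-polynomials (S(f_2,h_3), S(f_1,h_4), S(f_2,h_4), S(h_3,h_4)) all reduce to 0 modulo the current basis, so we have a Gröbner basis.
Inter-reduce: drop elements whose leading term is divisible by another's, tail-reduce, and make monic.
Reduced Gröbner basis: {x + 5/3y - 5/3, y² + ⅕y - 84/5}.

Since the basis is lex-ordered, y² + ⅕y - 84/5 is univariate in y. Its roots are {-21/5, 4}. Back-substituting each root into the other basis elements fixes the other coordinates.
  y = -21/5: the earlier basis element becomes x - 26/3 = 0, giving x = 26/3 — point (26/3, -21/5).
  y = 4: the earlier basis element becomes x + 5 = 0, giving x = -5 — point (-5, 4).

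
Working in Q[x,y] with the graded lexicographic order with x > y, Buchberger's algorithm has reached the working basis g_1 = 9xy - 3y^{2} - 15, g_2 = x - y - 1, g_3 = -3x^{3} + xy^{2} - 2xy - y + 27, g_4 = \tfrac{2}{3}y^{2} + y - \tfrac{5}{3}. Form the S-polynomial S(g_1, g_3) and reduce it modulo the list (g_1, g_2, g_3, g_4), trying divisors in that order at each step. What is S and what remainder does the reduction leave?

S(g_1, g_3) = -\tfrac{1}{3}x^{2}y^{2} + \tfrac{1}{3}xy^{3} - \tfrac{2}{3}xy^{2} - \tfrac{5}{3}x^{2} - \tfrac{1}{3}y^{2} + 9y; remainder on division = \tfrac{65}{12}y - \tfrac{65}{12}.

lcm(LM(g_1), LM(g_3)) = x^{3}y.
S = (lcm/LT(g_1))·g_1 − (lcm/LT(g_3))·g_3 = -\tfrac{1}{3}x^{2}y^{2} + \tfrac{1}{3}xy^{3} - \tfrac{2}{3}xy^{2} - \tfrac{5}{3}x^{2} - \tfrac{1}{3}y^{2} + 9y.
Reduce S modulo (g_1, g_2, g_3, g_4) in that order:
  leading term x^{2}y^{2}: subtract (-\tfrac{1}{27}xy)·g_1 from -\tfrac{1}{3}x^{2}y^{2} + \tfrac{1}{3}xy^{3} - \tfrac{2}{3}xy^{2} - \tfrac{5}{3}x^{2} - \tfrac{1}{3}y^{2} + 9y → \tfrac{2}{9}xy^{3} - \tfrac{2}{3}xy^{2} - \tfrac{5}{3}x^{2} - \tfrac{5}{9}xy - \tfrac{1}{3}y^{2} + 9y
  leading term xy^{3}: subtract (\tfrac{2}{81}y^{2})·g_1 from \tfrac{2}{9}xy^{3} - \tfrac{2}{3}xy^{2} - \tfrac{5}{3}x^{2} - \tfrac{5}{9}xy - \tfrac{1}{3}y^{2} + 9y → \tfrac{2}{27}y^{4} - \tfrac{2}{3}xy^{2} - \tfrac{5}{3}x^{2} - \tfrac{5}{9}xy + \tfrac{1}{27}y^{2} + 9y
  leading term y^{4}: subtract (\tfrac{1}{9}y^{2})·g_4 from \tfrac{2}{27}y^{4} - \tfrac{2}{3}xy^{2} - \tfrac{5}{3}x^{2} - \tfrac{5}{9}xy + \tfrac{1}{27}y^{2} + 9y → -\tfrac{2}{3}xy^{2} - \tfrac{1}{9}y^{3} - \tfrac{5}{3}x^{2} - \tfrac{5}{9}xy + \tfrac{2}{9}y^{2} + 9y
  leading term xy^{2}: subtract (-\tfrac{2}{27}y)·g_1 from -\tfrac{2}{3}xy^{2} - \tfrac{1}{9}y^{3} - \tfrac{5}{3}x^{2} - \tfrac{5}{9}xy + \tfrac{2}{9}y^{2} + 9y → -\tfrac{1}{3}y^{3} - \tfrac{5}{3}x^{2} - \tfrac{5}{9}xy + \tfrac{2}{9}y^{2} + \tfrac{71}{9}y
  leading term y^{3}: subtract (-\tfrac{1}{2}y)·g_4 from -\tfrac{1}{3}y^{3} - \tfrac{5}{3}x^{2} - \tfrac{5}{9}xy + \tfrac{2}{9}y^{2} + \tfrac{71}{9}y → -\tfrac{5}{3}x^{2} - \tfrac{5}{9}xy + \tfrac{13}{18}y^{2} + \tfrac{127}{18}y
  leading term x^{2}: subtract (-\tfrac{5}{3}x)·g_2 from -\tfrac{5}{3}x^{2} - \tfrac{5}{9}xy + \tfrac{13}{18}y^{2} + \tfrac{127}{18}y → -\tfrac{20}{9}xy + \tfrac{13}{18}y^{2} - \tfrac{5}{3}x + \tfrac{127}{18}y
  leading term xy: subtract (-\tfrac{20}{81})·g_1 from -\tfrac{20}{9}xy + \tfrac{13}{18}y^{2} - \tfrac{5}{3}x + \tfrac{127}{18}y → -\tfrac{1}{54}y^{2} - \tfrac{5}{3}x + \tfrac{127}{18}y - \tfrac{100}{27}
  leading term y^{2}: subtract (-\tfrac{1}{36})·g_4 from -\tfrac{1}{54}y^{2} - \tfrac{5}{3}x + \tfrac{127}{18}y - \tfrac{100}{27} → -\tfrac{5}{3}x + \tfrac{85}{12}y - \tfrac{15}{4}
  leading term x: subtract (-\tfrac{5}{3})·g_2 from -\tfrac{5}{3}x + \tfrac{85}{12}y - \tfrac{15}{4} → \tfrac{65}{12}y - \tfrac{65}{12}
  leading term y: no divisor's leading term divides it; move \tfrac{65}{12}y to the remainder.
  leading term 1: no divisor's leading term divides it; move -\tfrac{65}{12} to the remainder.
The remainder \tfrac{65}{12}y - \tfrac{65}{12} is nonzero, so it would be added as the next basis element.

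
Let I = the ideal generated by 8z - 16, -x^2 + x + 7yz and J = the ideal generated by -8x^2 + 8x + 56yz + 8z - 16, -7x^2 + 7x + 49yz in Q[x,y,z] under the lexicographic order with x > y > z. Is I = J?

Two ideals are equal iff their reduced Gröbner bases coincide (the reduced basis is unique for a fixed ordering).
Buchberger on the first generating set:
f_1 = 8z - 16, LT = z.
f_2 = -x^2 + x + 7yz, LT = x^2.

The S-polynomials (S(f_1,f_2)) all reduce to 0 modulo the current basis, so we have a Gröbner basis.
Inter-reduce: drop elements whose leading term is divisible by another's, tail-reduce, and make monic.
Reduced Gröbner basis: {x^2 - x - 14y, z - 2}.

Buchberger on the second generating set:
h_1 = -8x^2 + 8x + 56yz + 8z - 16, LT = x^2.
h_2 = -7x^2 + 7x + 49yz, LT = x^2.

S(h_1,h_2): lcm = x^2. S = -z + 2.
  reduce S modulo (h_1, h_2):
  remainder -z + 2 ≠ 0; add k_3 = -z + 2 to the basis.

The other S-polynomials (S(h_1,k_3), S(h_2,k_3)) all reduce to 0 modulo the current basis, so we have a Gröbner basis.
Inter-reduce: drop elements whose leading term is divisible by another's, tail-reduce, and make monic.
Reduced Gröbner basis: {x^2 - x - 14y, z - 2}.

These coincide, so the ideals are equal.

Yes, the ideals are equal.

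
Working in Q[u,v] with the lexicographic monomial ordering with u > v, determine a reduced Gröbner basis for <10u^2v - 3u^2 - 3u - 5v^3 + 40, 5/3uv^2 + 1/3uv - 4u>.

G = {u^2 - 2/15uv - 1/15u - 2/9v^4 - 1/9v^3 + 16/9v + 8/9, uv^2 + 1/5uv - 12/5u, v^5 + 1/5v^4 - 12/5v^3 - 8v^2 - 8/5v + 96/5}

This is the nonlinear analogue of row-reducing a linear system.

f_1 = 10u^2v - 3u^2 - 3u - 5v^3 + 40, LT = u^2v.
f_2 = 5/3uv^2 + 1/3uv - 4u, LT = uv^2.

S(f_1,f_2): lcm = u^2v^2. S = -1/2u^2v + 12/5u^2 - 3/10uv - 1/2v^4 + 4v.
  leading term u^2v: subtract (-1/20)·f_1 from -1/2u^2v + 12/5u^2 - 3/10uv - 1/2v^4 + 4v → 9/4u^2 - 3/10uv - 3/20u - 1/2v^4 - 1/4v^3 + 4v + 2
  leading term u^2: no divisor's leading term divides it; move 9/4u^2 to the remainder.
  leading term uv: no divisor's leading term divides it; move -3/10uv to the remainder.
  leading term u: no divisor's leading term divides it; move -3/20u to the remainder.
  leading term v^4: no divisor's leading term divides it; move -1/2v^4 to the remainder.
  leading term v^3: no divisor's leading term divides it; move -1/4v^3 to the remainder.
  leading term v: no divisor's leading term divides it; move 4v to the remainder.
  leading term 1: no divisor's leading term divides it; move 2 to the remainder.
  remainder 9/4u^2 - 3/10uv - 3/20u - 1/2v^4 - 1/4v^3 + 4v + 2 ≠ 0; add g_3 = 9/4u^2 - 3/10uv - 3/20u - 1/2v^4 - 1/4v^3 + 4v + 2 to the basis.

S(f_1,g_3): lcm = u^2v. S = -3/10u^2 + 2/15uv^2 + 1/15uv - 3/10u + 2/9v^5 + 1/9v^4 - 1/2v^3 - 16/9v^2 - 8/9v + 4.
  leading term u^2: subtract (-2/15)·g_3 from -3/10u^2 + 2/15uv^2 + 1/15uv - 3/10u + 2/9v^5 + 1/9v^4 - 1/2v^3 - 16/9v^2 - 8/9v + 4 → 2/15uv^2 + 2/75uv - 8/25u + 2/9v^5 + 2/45v^4 - 8/15v^3 - 16/9v^2 - 16/45v + 64/15
  leading term uv^2: subtract (2/25)·f_2 from 2/15uv^2 + 2/75uv - 8/25u + 2/9v^5 + 2/45v^4 - 8/15v^3 - 16/9v^2 - 16/45v + 64/15 → 2/9v^5 + 2/45v^4 - 8/15v^3 - 16/9v^2 - 16/45v + 64/15
  leading term v^5: no divisor's leading term divides it; move 2/9v^5 to the remainder.
  leading term v^4: no divisor's leading term divides it; move 2/45v^4 to the remainder.
  leading term v^3: no divisor's leading term divides it; move -8/15v^3 to the remainder.
  leading term v^2: no divisor's leading term divides it; move -16/9v^2 to the remainder.
  leading term v: no divisor's leading term divides it; move -16/45v to the remainder.
  leading term 1: no divisor's leading term divides it; move 64/15 to the remainder.
  remainder 2/9v^5 + 2/45v^4 - 8/15v^3 - 16/9v^2 - 16/45v + 64/15 ≠ 0; add g_4 = 2/9v^5 + 2/45v^4 - 8/15v^3 - 16/9v^2 - 16/45v + 64/15 to the basis.

The other S-polynomials (S(f_2,g_3), S(f_1,g_4), S(f_2,g_4), S(g_3,g_4)) all reduce to 0 modulo the current basis, so we have a Gröbner basis.
Inter-reduce: drop elements whose leading term is divisible by another's, tail-reduce, and make monic.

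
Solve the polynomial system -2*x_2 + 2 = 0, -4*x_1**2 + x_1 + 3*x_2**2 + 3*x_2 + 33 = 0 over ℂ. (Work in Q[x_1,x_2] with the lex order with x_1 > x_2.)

Compute a lex Gröbner basis by Buchberger's algorithm.
f_1 = -2*x_2 + 2, LT = x_2.
f_2 = -4*x_1**2 + x_1 + 3*x_2**2 + 3*x_2 + 33, LT = x_1**2.

S(f_1,f_2): leading monomials are coprime, so the S-polynomial reduces to 0 (Buchberger's first criterion).
Every S-polynomial of the final basis reduces to 0, so we have a Gröbner basis.
Inter-reduce: drop elements whose leading term is divisible by another's, tail-reduce, and make monic.
Reduced Gröbner basis: {x_1**2 - 1/4*x_1 - 39/4, x_2 - 1}.

Since the basis is lex-ordered, x_2 - 1 is univariate in x_2. Its roots are {1}. Back-substituting each root into the other basis elements fixes the other coordinates.
  x_2 = 1: the earlier basis element becomes x_1**2 - 1/4*x_1 - 39/4 = 0, giving x_1 = -3, 13/4 — points (-3, 1), (13/4, 1).
Check: every point annihilates each of the original generators.

{(-3, 1), (13/4, 1)}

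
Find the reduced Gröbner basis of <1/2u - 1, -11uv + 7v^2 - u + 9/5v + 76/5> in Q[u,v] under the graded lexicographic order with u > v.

Buchberger's algorithm terminates because the ascending chain of leading-term ideals stabilizes.

f_1 = 1/2u - 1, LT = u.
f_2 = -11uv + 7v^2 - u + 9/5v + 76/5, LT = uv.

S(f_1,f_2): lcm = uv. S = 7/11v^2 - 1/11u - 101/55v + 76/55.
  leading term v^2: no divisor's leading term divides it; move 7/11v^2 to the remainder.
  leading term u: subtract (-2/11)·f_1 from -1/11u - 101/55v + 76/55 → -101/55v + 6/5
  leading term v: no divisor's leading term divides it; move -101/55v to the remainder.
  leading term 1: no divisor's leading term divides it; move 6/5 to the remainder.
  remainder 7/11v^2 - 101/55v + 6/5 ≠ 0; add g_3 = 7/11v^2 - 101/55v + 6/5 to the basis.

S(f_1,g_3): leading monomials are coprime, so the S-polynomial reduces to 0 (Buchberger's first criterion).
S(f_2,g_3): lcm = uv^2. S = -7/11v^3 + 1146/385uv - 9/55v^2 - 66/35u - 76/55v.
  leading term v^3: subtract (-v)·g_3 from -7/11v^3 + 1146/385uv - 9/55v^2 - 66/35u - 76/55v → 1146/385uv - 2v^2 - 66/35u - 2/11v
  leading term uv: subtract (2292/385v)·f_1 from 1146/385uv - 2v^2 - 66/35u - 2/11v → -2v^2 - 66/35u + 202/35v
  leading term v^2: subtract (-22/7)·g_3 from -2v^2 - 66/35u + 202/35v → -66/35u + 132/35
  leading term u: subtract (-132/35)·f_1 from -66/35u + 132/35 → 0
  remainder 0.

Every S-polynomial of the final basis reduces to 0, so we have a Gröbner basis.
Inter-reduce: drop elements whose leading term is divisible by another's, tail-reduce, and make monic.

G = {v^2 - 101/35v + 66/35, u - 2}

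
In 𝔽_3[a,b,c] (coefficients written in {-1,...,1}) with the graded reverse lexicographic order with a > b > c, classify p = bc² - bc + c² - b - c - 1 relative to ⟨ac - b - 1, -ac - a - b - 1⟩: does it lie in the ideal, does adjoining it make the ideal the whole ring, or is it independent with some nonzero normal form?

First compute the reduced Gröbner basis of I by Buchberger's algorithm.
f_1 = ac - b - 1, LT = ac.
f_2 = -ac - a - b - 1, LT = ac.

S(f_1,f_2): lcm = ac. S = -a + b + 1.
  leading term a: no divisor's leading term divides it; move -a to the remainder.
  leading term b: no divisor's leading term divides it; move b to the remainder.
  leading term 1: no divisor's leading term divides it; move 1 to the remainder.
  remainder -a + b + 1 ≠ 0; add h_3 = -a + b + 1 to the basis.

S(f_1,h_3): lcm = ac. S = bc - b + c - 1.
  leading term bc: no divisor's leading term divides it; move bc to the remainder.
  leading term b: no divisor's leading term divides it; move -b to the remainder.
  leading term c: no divisor's leading term divides it; move c to the remainder.
  leading term 1: no divisor's leading term divides it; move -1 to the remainder.
  remainder bc - b + c - 1 ≠ 0; add h_4 = bc - b + c - 1 to the basis.

The other S-polynomials (S(f_2,h_3), S(f_1,h_4), S(f_2,h_4), S(h_3,h_4)) all reduce to 0 modulo the current basis, so we have a Gröbner basis.
Inter-reduce: drop elements whose leading term is divisible by another's, tail-reduce, and make monic.
Reduced Gröbner basis: {bc - b + c - 1, a - b - 1}.
Label its elements g_1 = bc - b + c - 1, g_2 = a - b - 1.

Reduce p = bc² - bc + c² - b - c - 1 modulo G:
  leading term bc²: subtract (c)·g_1 from bc² - bc + c² - b - c - 1 → -b - 1
  leading term b: no divisor's leading term divides it; move -b to the remainder.
  leading term 1: no divisor's leading term divides it; move -1 to the remainder.
  normal form = -b - 1.
The normal form is nonzero, so p ∉ I. Since p minus its normal form lies in I, I + (p) = I + (r) where r = -b - 1; decide whether this ideal is the whole ring.
Run Buchberger on G together with r (pairs among the g_i already reduce to 0 since G is a Gröbner basis):
g_1 = bc - b + c - 1, LT = bc.
g_2 = a - b - 1, LT = a.
r = -b - 1, LT = b.

The S-polynomials (S(g_1,g_2), S(g_1,r), S(g_2,r)) all reduce to 0 modulo the current basis, so we have a Gröbner basis.
Inter-reduce: drop elements whose leading term is divisible by another's, tail-reduce, and make monic.
Reduced Gröbner basis: {a, b + 1}.
The reduced Gröbner basis of I + (p) is {a, b + 1} ≠ {1}, a proper ideal, so the enlarged system stays consistent: p is independent of I, with normal form -b - 1.

The remainder on division by a Gröbner basis is unique — it is the normal form.

bc² - bc + c² - b - c - 1 is independent of I; its normal form modulo I is -b - 1.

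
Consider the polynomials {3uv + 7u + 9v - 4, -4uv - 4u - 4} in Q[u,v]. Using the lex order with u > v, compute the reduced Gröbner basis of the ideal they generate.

Buchberger's algorithm terminates because the ascending chain of leading-term ideals stabilizes.

f_1 = 3uv + 7u + 9v - 4, LT = uv.
f_2 = -4uv - 4u - 4, LT = uv.

S(f_1,f_2): lcm = uv. S = 4/3u + 3v - 7/3.
  leading term u: no divisor's leading term divides it; move 4/3u to the remainder.
  leading term v: no divisor's leading term divides it; move 3v to the remainder.
  leading term 1: no divisor's leading term divides it; move -7/3 to the remainder.
  remainder 4/3u + 3v - 7/3 ≠ 0; add g_3 = 4/3u + 3v - 7/3 to the basis.

S(f_1,g_3): lcm = uv. S = 7/3u - 9/4v^2 + 19/4v - 4/3.
  leading term u: subtract (7/4)·g_3 from 7/3u - 9/4v^2 + 19/4v - 4/3 → -9/4v^2 - 1/2v + 11/4
  leading term v^2: no divisor's leading term divides it; move -9/4v^2 to the remainder.
  leading term v: no divisor's leading term divides it; move -1/2v to the remainder.
  leading term 1: no divisor's leading term divides it; move 11/4 to the remainder.
  remainder -9/4v^2 - 1/2v + 11/4 ≠ 0; add g_4 = -9/4v^2 - 1/2v + 11/4 to the basis.

The other S-polynomials (S(f_2,g_3), S(f_1,g_4), S(f_2,g_4), S(g_3,g_4)) all reduce to 0 modulo the current basis, so we have a Gröbner basis.
Inter-reduce: drop elements whose leading term is divisible by another's, tail-reduce, and make monic.

G = {u + 9/4v - 7/4, v^2 + 2/9v - 11/9}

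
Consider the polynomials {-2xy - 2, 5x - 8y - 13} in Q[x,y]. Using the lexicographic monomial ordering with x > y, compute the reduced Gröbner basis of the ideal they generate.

This is the nonlinear analogue of row-reducing a linear system.

f_1 = -2xy - 2, LT = xy.
f_2 = 5x - 8y - 13, LT = x.

S(f_1,f_2): lcm = xy. S = 8/5y^2 + 13/5y + 1.
  leading term y^2: no divisor's leading term divides it; move 8/5y^2 to the remainder.
  leading term y: no divisor's leading term divides it; move 13/5y to the remainder.
  leading term 1: no divisor's leading term divides it; move 1 to the remainder.
  remainder 8/5y^2 + 13/5y + 1 ≠ 0; add g_3 = 8/5y^2 + 13/5y + 1 to the basis.

S(f_1,g_3): lcm = xy^2. S = -13/8xy - 5/8x + y.
  leading term xy: subtract (13/16)·f_1 from -13/8xy - 5/8x + y → -5/8x + y + 13/8
  leading term x: subtract (-1/8)·f_2 from -5/8x + y + 13/8 → 0
  remainder 0.

S(f_2,g_3): leading monomials are coprime, so the S-polynomial reduces to 0 (Buchberger's first criterion).
Every S-polynomial of the final basis reduces to 0, so we have a Gröbner basis.
Inter-reduce: drop elements whose leading term is divisible by another's, tail-reduce, and make monic.

G = {x - 8/5y - 13/5, y^2 + 13/8y + 5/8}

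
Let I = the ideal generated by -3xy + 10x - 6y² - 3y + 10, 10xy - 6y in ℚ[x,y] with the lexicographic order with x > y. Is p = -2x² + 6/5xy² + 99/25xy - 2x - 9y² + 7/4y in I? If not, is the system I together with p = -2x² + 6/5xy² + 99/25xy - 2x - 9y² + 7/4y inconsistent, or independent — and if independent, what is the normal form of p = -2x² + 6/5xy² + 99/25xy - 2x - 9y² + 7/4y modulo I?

First compute the reduced Gröbner basis of I by Buchberger's algorithm.
f_1 = -3xy + 10x - 6y² - 3y + 10, LT = xy.
f_2 = 10xy - 6y, LT = xy.

S(f_1,f_2): lcm = xy. S = -10/3x + 2y² + 8/5y - 10/3.
  reduce S modulo (f_1, f_2):
  remainder -10/3x + 2y² + 8/5y - 10/3 ≠ 0; add h_3 = -10/3x + 2y² + 8/5y - 10/3 to the basis.

S(f_1,h_3): lcm = xy. S = -10/3x + ⅗y³ + 62/25y² - 10/3.
  reduce S modulo (f_1, f_2, h_3):
  remainder ⅗y³ + 12/25y² - 8/5y ≠ 0; add h_4 = ⅗y³ + 12/25y² - 8/5y to the basis.

The other S-polynomials (S(f_2,h_3), S(f_1,h_4), S(f_2,h_4), S(h_3,h_4)) all reduce to 0 modulo the current basis, so we have a Gröbner basis.
Inter-reduce: drop elements whose leading term is divisible by another's, tail-reduce, and make monic.
Reduced Gröbner basis: {x - ⅗y² - 12/25y + 1, y³ + ⅘y² - 8/3y}.
Label its elements g_1 = x - ⅗y² - 12/25y + 1, g_2 = y³ + ⅘y² - 8/3y.

Reduce p = -2x² + 6/5xy² + 99/25xy - 2x - 9y² + 7/4y modulo G:
  leading term x²: subtract (-2x)·g_1 from -2x² + 6/5xy² + 99/25xy - 2x - 9y² + 7/4y → 3xy - 9y² + 7/4y
  leading term xy: subtract (3y)·g_1 from 3xy - 9y² + 7/4y → 9/5y³ - 189/25y² - 5/4y
  leading term y³: subtract (9/5)·g_2 from 9/5y³ - 189/25y² - 5/4y → -9y² + 71/20y
  leading term y²: no divisor's leading term divides it; move -9y² to the remainder.
  leading term y: no divisor's leading term divides it; move 71/20y to the remainder.
  normal form = -9y² + 71/20y.
The normal form is nonzero, so p ∉ I. Since p minus its normal form lies in I, I + (p) = I + (r) where r = -9y² + 71/20y; decide whether this ideal is the whole ring.
Run Buchberger on G together with r (pairs among the g_i already reduce to 0 since G is a Gröbner basis):
g_1 = x - ⅗y² - 12/25y + 1, LT = x.
g_2 = y³ + ⅘y² - 8/3y, LT = y³.
r = -9y² + 71/20y, LT = y².

S(g_2,r): lcm = y³. S = 43/36y² - 8/3y.
  reduce S modulo (g_1, g_2, r):
  remainder -14227/6480y ≠ 0; add m_4 = -14227/6480y to the basis.

The other S-polynomials (S(g_1,g_2), S(g_1,r), S(g_1,m_4), S(g_2,m_4), S(r,m_4)) all reduce to 0 modulo the current basis, so we have a Gröbner basis.
Inter-reduce: drop elements whose leading term is divisible by another's, tail-reduce, and make monic.
Reduced Gröbner basis: {x + 1, y}.
The reduced Gröbner basis of I + (p) is {x + 1, y} ≠ {1}, a proper ideal, so the enlarged system stays consistent: p is independent of I, with normal form -9y² + 71/20y.

-2x² + 6/5xy² + 99/25xy - 2x - 9y² + 7/4y is independent of I; its normal form modulo I is -9y² + 71/20y.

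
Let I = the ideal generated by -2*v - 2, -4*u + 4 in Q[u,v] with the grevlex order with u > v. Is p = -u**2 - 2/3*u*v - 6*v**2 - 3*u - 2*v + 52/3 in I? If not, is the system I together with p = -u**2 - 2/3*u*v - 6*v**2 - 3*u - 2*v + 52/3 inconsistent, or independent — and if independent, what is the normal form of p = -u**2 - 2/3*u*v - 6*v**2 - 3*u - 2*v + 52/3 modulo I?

First compute the reduced Gröbner basis of I by Buchberger's algorithm.
f_1 = -2*v - 2, LT = v.
f_2 = -4*u + 4, LT = u.

The S-polynomials (S(f_1,f_2)) all reduce to 0 modulo the current basis, so we have a Gröbner basis.
Inter-reduce: drop elements whose leading term is divisible by another's, tail-reduce, and make monic.
Reduced Gröbner basis: {u - 1, v + 1}.
Label its elements g_1 = u - 1, g_2 = v + 1.

Reduce p = -u**2 - 2/3*u*v - 6*v**2 - 3*u - 2*v + 52/3 modulo G:
  leading term u**2: subtract (-u)·g_1 from -u**2 - 2/3*u*v - 6*v**2 - 3*u - 2*v + 52/3 → -2/3*u*v - 6*v**2 - 4*u - 2*v + 52/3
  leading term u*v: subtract (-2/3*v)·g_1 from -2/3*u*v - 6*v**2 - 4*u - 2*v + 52/3 → -6*v**2 - 4*u - 8/3*v + 52/3
  leading term v**2: subtract (-6*v)·g_2 from -6*v**2 - 4*u - 8/3*v + 52/3 → -4*u + 10/3*v + 52/3
  leading term u: subtract (-4)·g_1 from -4*u + 10/3*v + 52/3 → 10/3*v + 40/3
  leading term v: subtract (10/3)·g_2 from 10/3*v + 40/3 → 10
  leading term 1: no divisor's leading term divides it; move 10 to the remainder.
  normal form = 10.
The normal form is nonzero, so p ∉ I. Since p minus its normal form lies in I, I + (p) = I + (r) where r = 10; decide whether this ideal is the whole ring.
Here r = 10 is a nonzero constant, hence a unit: 1 ∈ I + (p), the Gröbner basis of I + (p) is {1}, and the enlarged system has no common solution — adjoining p is inconsistent.

The remainder on division by a Gröbner basis is unique — it is the normal form.

Adjoining -u**2 - 2/3*u*v - 6*v**2 - 3*u - 2*v + 52/3 makes the ideal the whole ring: the system is inconsistent.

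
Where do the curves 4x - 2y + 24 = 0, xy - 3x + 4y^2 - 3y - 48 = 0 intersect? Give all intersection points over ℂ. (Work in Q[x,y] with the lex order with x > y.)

{(-41/6, -5/3), (-4, 4)}

Compute a lex Gröbner basis by Buchberger's algorithm.
f_1 = 4x - 2y + 24, LT = x.
f_2 = xy - 3x + 4y^2 - 3y - 48, LT = xy.

S(f_1,f_2): lcm = xy. S = 3x - 9/2y^2 + 9y + 48.
  leading term x: subtract (3/4)·f_1 from 3x - 9/2y^2 + 9y + 48 → -9/2y^2 + 21/2y + 30
  leading term y^2: no divisor's leading term divides it; move -9/2y^2 to the remainder.
  leading term y: no divisor's leading term divides it; move 21/2y to the remainder.
  leading term 1: no divisor's leading term divides it; move 30 to the remainder.
  remainder -9/2y^2 + 21/2y + 30 ≠ 0; add h_3 = -9/2y^2 + 21/2y + 30 to the basis.

The other S-polynomials (S(f_1,h_3), S(f_2,h_3)) all reduce to 0 modulo the current basis, so we have a Gröbner basis.
Inter-reduce: drop elements whose leading term is divisible by another's, tail-reduce, and make monic.
Reduced Gröbner basis: {x - 1/2y + 6, y^2 - 7/3y - 20/3}.

The lex basis is triangular: the last element involves only y. Solving y^2 - 7/3y - 20/3 = 0 gives y ∈ {-5/3, 4}; substituting each value into the earlier elements determines the remaining variables.
  y = -5/3: the earlier basis element becomes x + 41/6 = 0, giving x = -41/6 — point (-41/6, -5/3).
  y = 4: the earlier basis element becomes x + 4 = 0, giving x = -4 — point (-4, 4).
Substituting each solution back into the original system confirms all equations vanish.
This is the nonlinear analogue of row-reducing a linear system.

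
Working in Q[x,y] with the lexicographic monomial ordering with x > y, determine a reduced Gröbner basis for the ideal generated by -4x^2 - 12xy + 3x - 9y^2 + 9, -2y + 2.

G = {x^2 + 9/4x, y - 1}

f_1 = -4x^2 - 12xy + 3x - 9y^2 + 9, LT = x^2.
f_2 = -2y + 2, LT = y.

The S-polynomials (S(f_1,f_2)) all reduce to 0 modulo the current basis, so we have a Gröbner basis.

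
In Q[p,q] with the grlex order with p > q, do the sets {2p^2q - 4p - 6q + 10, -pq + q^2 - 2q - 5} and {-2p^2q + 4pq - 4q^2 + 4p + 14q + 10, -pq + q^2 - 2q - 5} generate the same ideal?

Yes, the ideals are equal.

For a fixed monomial order, each ideal has a unique reduced Gröbner basis; comparing bases decides equality.
Buchberger on the first generating set:
f_1 = 2p^2q - 4p - 6q + 10, LT = p^2q.
f_2 = -pq + q^2 - 2q - 5, LT = pq.

S(f_1,f_2): lcm = p^2q. S = pq^2 - 2pq - 7p - 3q + 5.
  reduce S modulo (f_1, f_2):
  remainder q^3 - 4q^2 - 7p - 4q + 15 ≠ 0; add g_3 = q^3 - 4q^2 - 7p - 4q + 15 to the basis.

S(f_1,g_3): lcm = p^2q^3. S = 4p^2q^2 + 7p^3 + 4p^2q - 2pq^2 - 3q^3 - 15p^2 + 5q^2.
  reduce S modulo (f_1, f_2, g_3):
  remainder 7p^3 - 15p^2 + 9q^2 - 27p - 34q + 15 ≠ 0; add g_4 = 7p^3 - 15p^2 + 9q^2 - 27p - 34q + 15 to the basis.

S(f_2,g_3): lcm = pq^3. S = -q^4 + 4pq^2 + 2q^3 + 7p^2 + 4pq + 5q^2 - 15p.
  reduce S modulo (f_1, f_2, g_3, g_4):
  remainder 7p^2 - 2q^2 - p + 9q - 15 ≠ 0; add g_5 = 7p^2 - 2q^2 - p + 9q - 15 to the basis.

The other S-polynomials (S(f_1,g_4), S(f_2,g_4), S(g_3,g_4), S(f_1,g_5), S(f_2,g_5), S(g_3,g_5), S(g_4,g_5)) all reduce to 0 modulo the current basis, so we have a Gröbner basis.
Inter-reduce: drop elements whose leading term is divisible by another's, tail-reduce, and make monic.
Reduced Gröbner basis: {q^3 - 4q^2 - 7p - 4q + 15, p^2 - 2/7q^2 - 1/7p + 9/7q - 15/7, pq - q^2 + 2q + 5}.

Buchberger on the second generating set:
h_1 = -2p^2q + 4pq - 4q^2 + 4p + 14q + 10, LT = p^2q.
h_2 = -pq + q^2 - 2q - 5, LT = pq.

S(h_1,h_2): lcm = p^2q. S = pq^2 - 4pq + 2q^2 - 7p - 7q - 5.
  reduce S modulo (h_1, h_2):
  remainder q^3 - 4q^2 - 7p - 4q + 15 ≠ 0; add k_3 = q^3 - 4q^2 - 7p - 4q + 15 to the basis.

S(h_1,k_3): lcm = p^2q^3. S = 4p^2q^2 - 2pq^3 + 2q^4 + 7p^3 + 4p^2q - 2pq^2 - 7q^3 - 15p^2 - 5q^2.
  reduce S modulo (h_1, h_2, k_3):
  remainder 7p^3 - 15p^2 + 9q^2 - 27p - 34q + 15 ≠ 0; add k_4 = 7p^3 - 15p^2 + 9q^2 - 27p - 34q + 15 to the basis.

S(h_2,k_3): lcm = pq^3. S = -q^4 + 4pq^2 + 2q^3 + 7p^2 + 4pq + 5q^2 - 15p.
  reduce S modulo (h_1, h_2, k_3, k_4):
  remainder 7p^2 - 2q^2 - p + 9q - 15 ≠ 0; add k_5 = 7p^2 - 2q^2 - p + 9q - 15 to the basis.

The other S-polynomials (S(h_1,k_4), S(h_2,k_4), S(k_3,k_4), S(h_1,k_5), S(h_2,k_5), S(k_3,k_5), S(k_4,k_5)) all reduce to 0 modulo the current basis, so we have a Gröbner basis.
Inter-reduce: drop elements whose leading term is divisible by another's, tail-reduce, and make monic.
Reduced Gröbner basis: {q^3 - 4q^2 - 7p - 4q + 15, p^2 - 2/7q^2 - 1/7p + 9/7q - 15/7, pq - q^2 + 2q + 5}.

The two bases agree; hence the ideals are identical.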